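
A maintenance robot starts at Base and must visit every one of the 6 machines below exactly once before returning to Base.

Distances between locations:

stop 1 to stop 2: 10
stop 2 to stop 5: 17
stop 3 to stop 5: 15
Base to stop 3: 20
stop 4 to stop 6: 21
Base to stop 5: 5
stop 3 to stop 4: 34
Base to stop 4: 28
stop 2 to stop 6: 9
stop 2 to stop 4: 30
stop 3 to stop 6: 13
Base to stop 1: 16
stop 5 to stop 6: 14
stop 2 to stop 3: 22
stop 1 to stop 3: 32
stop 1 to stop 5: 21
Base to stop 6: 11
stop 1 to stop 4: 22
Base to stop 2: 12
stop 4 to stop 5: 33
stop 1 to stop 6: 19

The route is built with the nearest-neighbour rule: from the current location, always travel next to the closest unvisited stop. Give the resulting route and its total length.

Nearest-neighbour total = 114; route Base → stop 5 → stop 6 → stop 2 → stop 1 → stop 4 → stop 3 → Base.

Base → [stop 5:5 / stop 6:11 / stop 2:12 / stop 1:16 / stop 3:20 / stop 4:28] → stop 5 (5)
stop 5 → [stop 6:14 / stop 3:15 / stop 2:17 / stop 1:21 / stop 4:33] → stop 6 (14)
stop 6 → [stop 2:9 / stop 3:13 / stop 1:19 / stop 4:21] → stop 2 (9)
stop 2 → [stop 1:10 / stop 3:22 / stop 4:30] → stop 1 (10)
stop 1 → [stop 4:22 / stop 3:32] → stop 4 (22)
stop 4 → [stop 3:34] → stop 3 (34)
Return stop 3→Base: 20.
Total = 5 + 14 + 9 + 10 + 22 + 34 + 20 = 114.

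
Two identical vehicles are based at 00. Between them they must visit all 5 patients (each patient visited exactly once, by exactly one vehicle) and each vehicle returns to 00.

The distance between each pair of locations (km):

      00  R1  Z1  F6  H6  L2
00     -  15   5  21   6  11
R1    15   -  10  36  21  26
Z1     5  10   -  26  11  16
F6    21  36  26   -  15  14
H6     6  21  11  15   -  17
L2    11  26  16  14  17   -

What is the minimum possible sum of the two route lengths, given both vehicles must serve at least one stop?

Check every non-empty split of the stops between the two vehicles; for each half take its own optimal tour:
  {R1} + {Z1, F6, H6, L2}: 30 + 56 = 86
  {Z1} + {R1, F6, H6, L2}: 10 + 76 = 86
  {R1, Z1} + {F6, H6, L2}: 30 + 46 = 76
  {F6} + {R1, Z1, H6, L2}: 42 + 64 = 106
  {R1, F6} + {Z1, H6, L2}: 72 + 44 = 116
  {Z1, F6} + {R1, H6, L2}: 52 + 64 = 116
  … (15 splits in total)
Best: vehicle 1 00 → R1 → Z1 → 00 = 30; vehicle 2 00 → H6 → F6 → L2 → 00 = 46; combined 76.

Minimum combined distance: 76 km.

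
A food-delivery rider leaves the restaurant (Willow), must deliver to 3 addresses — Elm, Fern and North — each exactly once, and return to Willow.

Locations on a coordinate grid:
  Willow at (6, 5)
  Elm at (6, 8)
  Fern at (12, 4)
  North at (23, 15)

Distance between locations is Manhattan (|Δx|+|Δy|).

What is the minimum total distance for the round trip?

Minimum total distance: 56.

With 3 stops there are 3!/2 = 3 distinct round trips (a route and its reverse cost the same).
Willow - Elm - Fern - North - Willow: 3+10+22+27 = 62
Willow - Elm - North - Fern - Willow: 3+24+22+7 = 56
Willow - Fern - Elm - North - Willow: 7+10+24+27 = 68
The minimum is 56.
One optimal route: Willow → Elm → North → Fern → Willow (or its reverse).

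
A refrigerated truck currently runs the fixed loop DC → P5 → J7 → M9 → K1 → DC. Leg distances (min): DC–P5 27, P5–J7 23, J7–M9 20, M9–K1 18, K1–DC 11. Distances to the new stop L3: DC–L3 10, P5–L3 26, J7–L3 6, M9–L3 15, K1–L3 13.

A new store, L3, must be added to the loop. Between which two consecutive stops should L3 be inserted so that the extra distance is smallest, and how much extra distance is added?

Insertion cost between consecutive stops i–j is d(i,L3) + d(L3,j) − d(i,j):
  between DC and P5: 10 + 26 − 27 = 9
  between P5 and J7: 26 + 6 − 23 = 9
  between J7 and M9: 6 + 15 − 20 = 1
  between M9 and K1: 15 + 13 − 18 = 10
  between K1 and DC: 13 + 10 − 11 = 12
Cheapest insertion is between J7 and M9, adding 1.
New total = 99 + 1 = 100.

+1 min — insert L3 between J7 and M9.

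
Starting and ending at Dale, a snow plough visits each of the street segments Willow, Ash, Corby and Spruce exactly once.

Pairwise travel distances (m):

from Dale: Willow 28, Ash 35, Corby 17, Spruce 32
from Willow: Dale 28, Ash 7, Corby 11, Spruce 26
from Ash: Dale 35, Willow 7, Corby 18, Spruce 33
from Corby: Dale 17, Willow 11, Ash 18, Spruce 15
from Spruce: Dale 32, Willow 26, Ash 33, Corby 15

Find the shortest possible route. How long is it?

Dale - Willow - Ash - Corby - Spruce - Dale: 28+7+18+15+32 = 100
Dale - Willow - Ash - Spruce - Corby - Dale: 28+7+33+15+17 = 100
Dale - Willow - Corby - Ash - Spruce - Dale: 28+11+18+33+32 = 122
Dale - Willow - Corby - Spruce - Ash - Dale: 28+11+15+33+35 = 122
Dale - Willow - Spruce - Ash - Corby - Dale: 28+26+33+18+17 = 122
Dale - Willow - Spruce - Corby - Ash - Dale: 28+26+15+18+35 = 122
Dale - Ash - Willow - Corby - Spruce - Dale: 35+7+11+15+32 = 100
Dale - Ash - Willow - Spruce - Corby - Dale: 35+7+26+15+17 = 100
Dale - Ash - Corby - Willow - Spruce - Dale: 35+18+11+26+32 = 122
Dale - Ash - Spruce - Willow - Corby - Dale: 35+33+26+11+17 = 122
Dale - Corby - Willow - Ash - Spruce - Dale: 17+11+7+33+32 = 100
Dale - Corby - Ash - Willow - Spruce - Dale: 17+18+7+26+32 = 100
The minimum is 100.
One optimal route: Dale → Willow → Ash → Corby → Spruce → Dale (or its reverse).

Minimum total distance: 100 m.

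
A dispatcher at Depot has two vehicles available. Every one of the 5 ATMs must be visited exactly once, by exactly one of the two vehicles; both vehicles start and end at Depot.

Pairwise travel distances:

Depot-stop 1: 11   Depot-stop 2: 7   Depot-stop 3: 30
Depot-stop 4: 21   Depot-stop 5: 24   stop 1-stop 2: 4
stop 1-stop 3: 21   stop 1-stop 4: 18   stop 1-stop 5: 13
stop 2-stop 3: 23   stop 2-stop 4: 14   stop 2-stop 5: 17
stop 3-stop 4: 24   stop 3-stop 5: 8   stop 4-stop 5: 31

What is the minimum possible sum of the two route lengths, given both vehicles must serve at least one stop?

Check every non-empty split of the stops between the two vehicles; for each half take its own optimal tour:
  {stop 1} + {stop 2, stop 3, stop 4, stop 5}: 22 + 77 = 99
  {stop 2} + {stop 1, stop 3, stop 4, stop 5}: 14 + 77 = 91
  {stop 1, stop 2} + {stop 3, stop 4, stop 5}: 22 + 77 = 99
  {stop 3} + {stop 1, stop 2, stop 4, stop 5}: 60 + 76 = 136
  {stop 1, stop 3} + {stop 2, stop 4, stop 5}: 62 + 76 = 138
  {stop 2, stop 3} + {stop 1, stop 4, stop 5}: 60 + 76 = 136
  … (15 splits in total)
Best: vehicle 1 Depot → stop 2 → Depot = 14; vehicle 2 Depot → stop 1 → stop 5 → stop 3 → stop 4 → Depot = 77; combined 91.

Minimum combined distance: 91.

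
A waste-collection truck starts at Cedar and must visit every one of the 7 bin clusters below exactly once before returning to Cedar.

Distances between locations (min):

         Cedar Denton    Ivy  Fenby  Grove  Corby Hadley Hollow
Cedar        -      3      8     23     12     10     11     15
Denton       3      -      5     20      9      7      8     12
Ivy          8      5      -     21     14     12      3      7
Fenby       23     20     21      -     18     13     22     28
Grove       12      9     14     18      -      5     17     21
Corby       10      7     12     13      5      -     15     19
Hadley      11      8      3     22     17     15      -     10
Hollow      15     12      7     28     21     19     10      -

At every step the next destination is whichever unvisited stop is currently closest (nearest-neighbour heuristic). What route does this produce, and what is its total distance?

At Cedar the remaining stops are Denton 3, Ivy 8, Corby 10, Hadley 11, Grove 12, Hollow 15, Fenby 23; go to Denton.
At Denton the remaining stops are Ivy 5, Corby 7, Hadley 8, Grove 9, Hollow 12, Fenby 20; go to Ivy.
At Ivy the remaining stops are Hadley 3, Hollow 7, Corby 12, Grove 14, Fenby 21; go to Hadley.
At Hadley the remaining stops are Hollow 10, Corby 15, Grove 17, Fenby 22; go to Hollow.
At Hollow the remaining stops are Corby 19, Grove 21, Fenby 28; go to Corby.
At Corby the remaining stops are Grove 5, Fenby 13; go to Grove.
At Grove the remaining stops are Fenby 18; go to Fenby.
Return Fenby→Cedar: 23.
Total = 3 + 5 + 3 + 10 + 19 + 5 + 18 + 23 = 86.

86 min along Cedar → Denton → Ivy → Hadley → Hollow → Corby → Grove → Fenby → Cedar.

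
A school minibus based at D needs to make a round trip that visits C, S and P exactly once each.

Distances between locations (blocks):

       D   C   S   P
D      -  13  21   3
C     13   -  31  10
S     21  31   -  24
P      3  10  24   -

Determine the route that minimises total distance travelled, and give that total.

Shortest round trip = 65 blocks.

D-C-S-P-D: 13+31+24+3 = 71
D-C-P-S-D: 13+10+24+21 = 68
D-S-C-P-D: 21+31+10+3 = 65
The minimum is 65.
One optimal route: D → S → C → P → D (or its reverse).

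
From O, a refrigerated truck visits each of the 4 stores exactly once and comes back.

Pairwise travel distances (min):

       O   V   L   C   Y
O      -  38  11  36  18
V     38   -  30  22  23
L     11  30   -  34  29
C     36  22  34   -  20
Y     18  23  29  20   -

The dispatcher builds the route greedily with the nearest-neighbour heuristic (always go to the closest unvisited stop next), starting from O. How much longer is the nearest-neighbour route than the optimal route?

O: L=11, Y=18, C=36, V=38 ⇒ L
L: Y=29, V=30, C=34 ⇒ Y
Y: C=20, V=23 ⇒ C
C: V=22 ⇒ V
NN route O → L → Y → C → V → O costs 120.
Optimal: O → L → V → C → Y → O costs 101 (by enumerating all 12 distinct tours).
Excess = 120 − 101 = 19.

The nearest-neighbour route is 19 min longer than optimal.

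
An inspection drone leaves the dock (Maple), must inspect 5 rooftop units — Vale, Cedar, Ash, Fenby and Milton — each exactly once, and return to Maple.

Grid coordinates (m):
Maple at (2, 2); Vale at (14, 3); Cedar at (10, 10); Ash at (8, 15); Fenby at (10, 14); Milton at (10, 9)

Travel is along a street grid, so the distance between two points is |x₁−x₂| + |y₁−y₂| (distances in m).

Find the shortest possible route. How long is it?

Maple-Vale-Cedar-Ash-Fenby-Milton-Maple: 13+11+7+3+5+15 = 54
Maple-Vale-Cedar-Ash-Milton-Fenby-Maple: 13+11+7+8+5+20 = 64
Maple-Vale-Cedar-Fenby-Ash-Milton-Maple: 13+11+4+3+8+15 = 54
Maple-Vale-Cedar-Fenby-Milton-Ash-Maple: 13+11+4+5+8+19 = 60
Maple-Vale-Cedar-Milton-Ash-Fenby-Maple: 13+11+1+8+3+20 = 56
Maple-Vale-Cedar-Milton-Fenby-Ash-Maple: 13+11+1+5+3+19 = 52
Maple-Vale-Ash-Cedar-Fenby-Milton-Maple: 13+18+7+4+5+15 = 62
Maple-Vale-Ash-Cedar-Milton-Fenby-Maple: 13+18+7+1+5+20 = 64
Maple-Vale-Ash-Fenby-Cedar-Milton-Maple: 13+18+3+4+1+15 = 54
Maple-Vale-Ash-Fenby-Milton-Cedar-Maple: 13+18+3+5+1+16 = 56
Maple-Vale-Ash-Milton-Cedar-Fenby-Maple: 13+18+8+1+4+20 = 64
Maple-Vale-Ash-Milton-Fenby-Cedar-Maple: 13+18+8+5+4+16 = 64
Maple-Vale-Fenby-Cedar-Ash-Milton-Maple: 13+15+4+7+8+15 = 62
Maple-Vale-Fenby-Cedar-Milton-Ash-Maple: 13+15+4+1+8+19 = 60
… (46 more)
Maple-Vale-Milton-Cedar-Fenby-Ash-Maple: 13+10+1+4+3+19 = 50  ← best
The minimum is 50.
One optimal route: Maple → Vale → Milton → Cedar → Fenby → Ash → Maple (or its reverse).

50 m — the shortest possible round trip.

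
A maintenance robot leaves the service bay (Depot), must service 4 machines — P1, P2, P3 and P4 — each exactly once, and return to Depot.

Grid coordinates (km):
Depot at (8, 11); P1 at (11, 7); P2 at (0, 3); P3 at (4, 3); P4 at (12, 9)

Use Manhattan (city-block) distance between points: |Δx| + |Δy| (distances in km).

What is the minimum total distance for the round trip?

Depot→P1→P2→P3→P4→Depot: 7+15+4+14+6 = 46
Depot→P1→P2→P4→P3→Depot: 7+15+18+14+12 = 66
Depot→P1→P3→P2→P4→Depot: 7+11+4+18+6 = 46
Depot→P1→P3→P4→P2→Depot: 7+11+14+18+16 = 66
Depot→P1→P4→P2→P3→Depot: 7+3+18+4+12 = 44
Depot→P1→P4→P3→P2→Depot: 7+3+14+4+16 = 44
Depot→P2→P1→P3→P4→Depot: 16+15+11+14+6 = 62
Depot→P2→P1→P4→P3→Depot: 16+15+3+14+12 = 60
Depot→P2→P3→P1→P4→Depot: 16+4+11+3+6 = 40
Depot→P2→P4→P1→P3→Depot: 16+18+3+11+12 = 60
Depot→P3→P1→P2→P4→Depot: 12+11+15+18+6 = 62
Depot→P3→P2→P1→P4→Depot: 12+4+15+3+6 = 40
The minimum is 40.
One optimal route: Depot → P2 → P3 → P1 → P4 → Depot (or its reverse).

40 km — the shortest possible round trip.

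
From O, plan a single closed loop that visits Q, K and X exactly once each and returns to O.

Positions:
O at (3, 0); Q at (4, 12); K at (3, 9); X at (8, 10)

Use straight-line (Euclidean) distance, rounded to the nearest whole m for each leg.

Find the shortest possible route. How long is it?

27 m — the shortest possible round trip.

O → Q → K → X → O: 12+3+5+11 = 31
O → Q → X → K → O: 12+4+5+9 = 30
O → K → Q → X → O: 9+3+4+11 = 27
The minimum is 27.
One optimal route: O → K → Q → X → O (or its reverse).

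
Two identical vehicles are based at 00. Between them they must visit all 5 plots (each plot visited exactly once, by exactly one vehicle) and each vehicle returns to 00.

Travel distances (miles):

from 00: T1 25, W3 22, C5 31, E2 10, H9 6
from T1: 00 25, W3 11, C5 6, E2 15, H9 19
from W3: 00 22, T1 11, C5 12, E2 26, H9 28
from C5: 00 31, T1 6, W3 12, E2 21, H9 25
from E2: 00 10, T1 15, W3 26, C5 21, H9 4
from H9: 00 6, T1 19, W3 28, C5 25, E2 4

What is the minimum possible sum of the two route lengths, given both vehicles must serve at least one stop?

77 miles — the smallest possible combined total.

There are 2^4 − 1 = 15 ways to divide the 5 stops into two non-empty groups. For each, the best each vehicle can do is its own shortest tour through its group:
  {T1} + {W3, C5, E2, H9}: 50 + 65 = 115
  {W3} + {T1, C5, E2, H9}: 44 + 62 = 106
  {T1, W3} + {C5, E2, H9}: 58 + 62 = 120
  {C5} + {T1, W3, E2, H9}: 62 + 58 = 120
  {T1, C5} + {W3, E2, H9}: 62 + 58 = 120
  {W3, C5} + {T1, E2, H9}: 65 + 50 = 115
  … (15 splits in total)
  {T1, W3, C5, E2} + {H9}: 65 + 12 = 77  ← best
Best: vehicle 1 00 → W3 → C5 → T1 → E2 → 00 = 65; vehicle 2 00 → H9 → 00 = 12; combined 77.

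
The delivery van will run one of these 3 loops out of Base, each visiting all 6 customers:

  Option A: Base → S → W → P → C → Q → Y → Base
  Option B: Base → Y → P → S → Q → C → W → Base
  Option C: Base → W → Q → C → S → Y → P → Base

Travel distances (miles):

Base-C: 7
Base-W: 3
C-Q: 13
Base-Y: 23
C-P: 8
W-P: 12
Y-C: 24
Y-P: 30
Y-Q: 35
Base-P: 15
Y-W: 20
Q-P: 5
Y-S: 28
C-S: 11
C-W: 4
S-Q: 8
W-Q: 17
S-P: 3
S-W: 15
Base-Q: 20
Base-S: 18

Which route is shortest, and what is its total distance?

84 miles — Option B is the shortest.

Option A: 18 + 15 + 12 + 8 + 13 + 35 + 23 = 124
Option B: 23 + 30 + 3 + 8 + 13 + 4 + 3 = 84
Option C: 3 + 17 + 13 + 11 + 28 + 30 + 15 = 117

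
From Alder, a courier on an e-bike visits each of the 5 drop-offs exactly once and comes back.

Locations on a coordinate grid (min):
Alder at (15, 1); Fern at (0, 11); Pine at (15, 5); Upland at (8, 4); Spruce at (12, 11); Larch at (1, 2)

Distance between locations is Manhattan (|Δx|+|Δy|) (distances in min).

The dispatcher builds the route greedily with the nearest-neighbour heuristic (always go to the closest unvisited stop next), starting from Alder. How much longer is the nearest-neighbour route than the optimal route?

Excess over optimum: 2 min.

From Alder: Pine=4, Upland=10, Spruce=13, Larch=15, Fern=25 → choose Pine (4).
From Pine: Upland=8, Spruce=9, Larch=17, Fern=21 → choose Upland (8).
From Upland: Larch=9, Spruce=11, Fern=15 → choose Larch (9).
From Larch: Fern=10, Spruce=20 → choose Fern (10).
From Fern: Spruce=12 → choose Spruce (12).
NN route Alder → Pine → Upland → Larch → Fern → Spruce → Alder costs 56.
Optimal: Alder → Pine → Spruce → Fern → Larch → Upland → Alder costs 54 (by enumerating all 60 distinct tours).
Excess = 56 − 54 = 2.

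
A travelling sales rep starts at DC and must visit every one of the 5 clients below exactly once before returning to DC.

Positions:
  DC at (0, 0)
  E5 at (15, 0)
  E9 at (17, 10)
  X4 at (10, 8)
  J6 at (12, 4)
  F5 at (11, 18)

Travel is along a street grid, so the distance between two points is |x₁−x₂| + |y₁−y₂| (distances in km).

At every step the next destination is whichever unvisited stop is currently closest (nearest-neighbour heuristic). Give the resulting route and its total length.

Total distance 80 km via the nearest-neighbour route DC → E5 → J6 → X4 → E9 → F5 → DC.

At DC the remaining stops are E5 15, J6 16, X4 18, E9 27, F5 29; go to E5.
At E5 the remaining stops are J6 7, E9 12, X4 13, F5 22; go to J6.
At J6 the remaining stops are X4 6, E9 11, F5 15; go to X4.
At X4 the remaining stops are E9 9, F5 11; go to E9.
At E9 the remaining stops are F5 14; go to F5.
Return F5→DC: 29.
Total = 15 + 7 + 6 + 9 + 14 + 29 = 80.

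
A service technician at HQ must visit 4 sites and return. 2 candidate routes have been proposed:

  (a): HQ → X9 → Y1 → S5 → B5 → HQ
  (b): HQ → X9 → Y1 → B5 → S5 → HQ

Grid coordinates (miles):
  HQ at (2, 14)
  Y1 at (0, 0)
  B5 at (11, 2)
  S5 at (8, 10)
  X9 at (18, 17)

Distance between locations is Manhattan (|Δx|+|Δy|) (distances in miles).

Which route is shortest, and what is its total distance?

(a): 19 + 35 + 18 + 11 + 21 = 104
(b): 19 + 35 + 13 + 11 + 10 = 88

88 miles — (b) is the shortest.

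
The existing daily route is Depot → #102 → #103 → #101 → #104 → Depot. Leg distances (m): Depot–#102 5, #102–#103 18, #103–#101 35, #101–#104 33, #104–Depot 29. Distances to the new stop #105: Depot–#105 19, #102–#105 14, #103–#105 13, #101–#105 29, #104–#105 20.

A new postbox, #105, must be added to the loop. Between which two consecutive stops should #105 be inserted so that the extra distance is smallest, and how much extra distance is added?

Minimum extra distance: 7 m, inserting #105 between #103 and #101.

Insertion cost between consecutive stops i–j is d(i,#105) + d(#105,j) − d(i,j):
  between Depot and #102: 19 + 14 − 5 = 28
  between #102 and #103: 14 + 13 − 18 = 9
  between #103 and #101: 13 + 29 − 35 = 7
  between #101 and #104: 29 + 20 − 33 = 16
  between #104 and Depot: 20 + 19 − 29 = 10
Cheapest insertion is between #103 and #101, adding 7.
New total = 120 + 7 = 127.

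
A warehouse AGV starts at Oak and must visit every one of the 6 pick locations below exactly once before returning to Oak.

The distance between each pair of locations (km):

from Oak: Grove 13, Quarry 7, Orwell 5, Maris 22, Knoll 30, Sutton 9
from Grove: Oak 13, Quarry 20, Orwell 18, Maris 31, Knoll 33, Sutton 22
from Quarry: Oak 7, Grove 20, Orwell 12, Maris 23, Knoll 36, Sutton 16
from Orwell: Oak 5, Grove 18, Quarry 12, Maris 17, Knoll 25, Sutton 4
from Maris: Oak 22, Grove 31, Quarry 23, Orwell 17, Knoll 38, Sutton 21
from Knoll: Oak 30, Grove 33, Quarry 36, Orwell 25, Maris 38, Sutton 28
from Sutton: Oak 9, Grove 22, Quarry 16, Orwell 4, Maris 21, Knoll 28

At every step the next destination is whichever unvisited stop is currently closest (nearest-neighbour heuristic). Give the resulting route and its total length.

144 km along Oak → Orwell → Sutton → Quarry → Grove → Maris → Knoll → Oak.

At Oak the remaining stops are Orwell 5, Quarry 7, Sutton 9, Grove 13, Maris 22, Knoll 30; go to Orwell.
At Orwell the remaining stops are Sutton 4, Quarry 12, Maris 17, Grove 18, Knoll 25; go to Sutton.
At Sutton the remaining stops are Quarry 16, Maris 21, Grove 22, Knoll 28; go to Quarry.
At Quarry the remaining stops are Grove 20, Maris 23, Knoll 36; go to Grove.
At Grove the remaining stops are Maris 31, Knoll 33; go to Maris.
At Maris the remaining stops are Knoll 38; go to Knoll.
Return Knoll→Oak: 30.
Total = 5 + 4 + 16 + 20 + 31 + 38 + 30 = 144.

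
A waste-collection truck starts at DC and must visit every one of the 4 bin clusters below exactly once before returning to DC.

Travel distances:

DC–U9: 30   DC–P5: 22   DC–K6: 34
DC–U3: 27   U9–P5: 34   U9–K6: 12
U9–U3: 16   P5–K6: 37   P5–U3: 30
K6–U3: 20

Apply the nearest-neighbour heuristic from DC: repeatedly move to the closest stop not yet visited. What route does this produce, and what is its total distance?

At DC the remaining stops are P5 22, U3 27, U9 30, K6 34; go to P5.
At P5 the remaining stops are U3 30, U9 34, K6 37; go to U3.
At U3 the remaining stops are U9 16, K6 20; go to U9.
At U9 the remaining stops are K6 12; go to K6.
Return K6→DC: 34.
Total = 22 + 30 + 16 + 12 + 34 = 114.

114 along DC → P5 → U3 → U9 → K6 → DC.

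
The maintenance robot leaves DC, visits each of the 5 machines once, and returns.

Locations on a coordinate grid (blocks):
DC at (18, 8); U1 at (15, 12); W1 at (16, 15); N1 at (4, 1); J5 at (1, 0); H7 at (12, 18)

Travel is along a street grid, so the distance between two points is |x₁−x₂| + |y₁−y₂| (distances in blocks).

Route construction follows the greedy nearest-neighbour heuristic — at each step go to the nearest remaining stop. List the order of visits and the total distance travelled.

DC → [U1:7 / W1:9 / H7:16 / N1:21 / J5:25] → U1 (7)
U1 → [W1:4 / H7:9 / N1:22 / J5:26] → W1 (4)
W1 → [H7:7 / N1:26 / J5:30] → H7 (7)
H7 → [N1:25 / J5:29] → N1 (25)
N1 → [J5:4] → J5 (4)
Return J5→DC: 25.
Total = 7 + 4 + 7 + 25 + 4 + 25 = 72.

Total distance 72 blocks via the nearest-neighbour route DC → U1 → W1 → H7 → N1 → J5 → DC.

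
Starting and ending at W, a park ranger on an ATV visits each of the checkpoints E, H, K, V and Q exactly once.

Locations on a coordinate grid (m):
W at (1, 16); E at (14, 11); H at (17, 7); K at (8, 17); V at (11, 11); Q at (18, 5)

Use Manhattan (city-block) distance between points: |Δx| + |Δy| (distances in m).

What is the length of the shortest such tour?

58 m — the shortest possible round trip.

There are 60 distinct closed tours to check (reversals are equivalent).
W - E - H - K - V - Q - W: 18+7+19+9+13+28 = 94
W - E - H - K - Q - V - W: 18+7+19+22+13+15 = 94
W - E - H - V - K - Q - W: 18+7+10+9+22+28 = 94
W - E - H - V - Q - K - W: 18+7+10+13+22+8 = 78
W - E - H - Q - K - V - W: 18+7+3+22+9+15 = 74
W - E - H - Q - V - K - W: 18+7+3+13+9+8 = 58
W - E - K - H - V - Q - W: 18+12+19+10+13+28 = 100
W - E - K - H - Q - V - W: 18+12+19+3+13+15 = 80
W - E - K - V - H - Q - W: 18+12+9+10+3+28 = 80
W - E - K - V - Q - H - W: 18+12+9+13+3+25 = 80
W - E - K - Q - H - V - W: 18+12+22+3+10+15 = 80
W - E - K - Q - V - H - W: 18+12+22+13+10+25 = 100
W - E - V - H - K - Q - W: 18+3+10+19+22+28 = 100
W - E - V - H - Q - K - W: 18+3+10+3+22+8 = 64
… (46 more)
The minimum is 58.
One optimal route: W → E → H → Q → V → K → W (or its reverse).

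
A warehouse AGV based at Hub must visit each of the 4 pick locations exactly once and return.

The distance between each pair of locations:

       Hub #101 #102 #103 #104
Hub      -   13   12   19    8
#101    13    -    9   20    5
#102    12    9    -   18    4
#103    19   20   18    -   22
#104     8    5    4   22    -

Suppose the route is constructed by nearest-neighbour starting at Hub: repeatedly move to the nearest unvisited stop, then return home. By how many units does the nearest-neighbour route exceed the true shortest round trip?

From Hub: #104=8, #102=12, #101=13, #103=19 → choose #104 (8).
From #104: #102=4, #101=5, #103=22 → choose #102 (4).
From #102: #101=9, #103=18 → choose #101 (9).
From #101: #103=20 → choose #103 (20).
NN route Hub → #104 → #102 → #101 → #103 → Hub costs 60.
Optimal: Hub → #101 → #104 → #102 → #103 → Hub costs 59 (by enumerating all 12 distinct tours).
Excess = 60 − 59 = 1.

The nearest-neighbour route is 1 longer than optimal.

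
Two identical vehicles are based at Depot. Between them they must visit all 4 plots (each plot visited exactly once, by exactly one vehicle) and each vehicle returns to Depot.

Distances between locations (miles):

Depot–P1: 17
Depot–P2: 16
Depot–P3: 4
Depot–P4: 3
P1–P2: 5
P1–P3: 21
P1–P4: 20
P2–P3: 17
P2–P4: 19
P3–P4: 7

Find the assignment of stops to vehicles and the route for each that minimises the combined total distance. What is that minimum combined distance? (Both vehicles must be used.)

Try each way of splitting the stops between the two vehicles (each non-empty) and, for each split, find the best tour for each vehicle:
  {P1} + {P2, P3, P4}: 34 + 43 = 77
  {P2} + {P1, P3, P4}: 32 + 48 = 80
  {P1, P2} + {P3, P4}: 38 + 14 = 52
  {P3} + {P1, P2, P4}: 8 + 44 = 52
  {P1, P3} + {P2, P4}: 42 + 38 = 80
  {P2, P3} + {P1, P4}: 37 + 40 = 77
  … (7 splits in total)
  {P1, P2, P3} + {P4}: 43 + 6 = 49  ← best
Best: vehicle 1 Depot → P1 → P2 → P3 → Depot = 43; vehicle 2 Depot → P4 → Depot = 6; combined 49.

Minimum combined distance: 49 miles.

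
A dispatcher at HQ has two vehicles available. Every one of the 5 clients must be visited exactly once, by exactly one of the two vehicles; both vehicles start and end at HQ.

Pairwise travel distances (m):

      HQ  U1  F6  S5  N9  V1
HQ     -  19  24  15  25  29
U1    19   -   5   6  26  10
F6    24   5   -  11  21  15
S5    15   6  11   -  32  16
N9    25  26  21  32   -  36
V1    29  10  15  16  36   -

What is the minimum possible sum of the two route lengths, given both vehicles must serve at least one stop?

There are 2^4 − 1 = 15 ways to divide the 5 stops into two non-empty groups. For each, the best each vehicle can do is its own shortest tour through its group:
  {U1} + {F6, S5, N9, V1}: 38 + 92 = 130
  {F6} + {U1, S5, N9, V1}: 48 + 92 = 140
  {U1, F6} + {S5, N9, V1}: 48 + 92 = 140
  {S5} + {U1, F6, N9, V1}: 30 + 90 = 120
  {U1, S5} + {F6, N9, V1}: 40 + 90 = 130
  {F6, S5} + {U1, N9, V1}: 50 + 90 = 140
  … (15 splits in total)
Best: vehicle 1 HQ → S5 → HQ = 30; vehicle 2 HQ → U1 → V1 → F6 → N9 → HQ = 90; combined 120.

Minimum combined distance: 120 m.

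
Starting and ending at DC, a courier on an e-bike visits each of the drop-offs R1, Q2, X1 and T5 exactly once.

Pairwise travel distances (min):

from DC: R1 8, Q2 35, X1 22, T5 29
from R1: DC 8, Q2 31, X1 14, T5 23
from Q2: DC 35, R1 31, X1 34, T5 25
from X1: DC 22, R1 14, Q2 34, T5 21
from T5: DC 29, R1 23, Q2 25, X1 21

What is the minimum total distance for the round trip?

DC - R1 - Q2 - X1 - T5 - DC: 8+31+34+21+29 = 123
DC - R1 - Q2 - T5 - X1 - DC: 8+31+25+21+22 = 107
DC - R1 - X1 - Q2 - T5 - DC: 8+14+34+25+29 = 110
DC - R1 - X1 - T5 - Q2 - DC: 8+14+21+25+35 = 103
DC - R1 - T5 - Q2 - X1 - DC: 8+23+25+34+22 = 112
DC - R1 - T5 - X1 - Q2 - DC: 8+23+21+34+35 = 121
DC - Q2 - R1 - X1 - T5 - DC: 35+31+14+21+29 = 130
DC - Q2 - R1 - T5 - X1 - DC: 35+31+23+21+22 = 132
DC - Q2 - X1 - R1 - T5 - DC: 35+34+14+23+29 = 135
DC - Q2 - T5 - R1 - X1 - DC: 35+25+23+14+22 = 119
DC - X1 - R1 - Q2 - T5 - DC: 22+14+31+25+29 = 121
DC - X1 - Q2 - R1 - T5 - DC: 22+34+31+23+29 = 139
The minimum is 103.
One optimal route: DC → R1 → X1 → T5 → Q2 → DC (or its reverse).

Shortest round trip = 103 min.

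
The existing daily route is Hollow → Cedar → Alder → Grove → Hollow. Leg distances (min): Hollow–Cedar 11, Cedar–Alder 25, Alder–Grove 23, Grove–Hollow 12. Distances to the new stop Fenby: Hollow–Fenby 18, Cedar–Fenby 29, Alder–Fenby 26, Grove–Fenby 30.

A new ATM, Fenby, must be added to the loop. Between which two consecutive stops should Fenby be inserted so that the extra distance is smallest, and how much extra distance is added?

Insertion cost between consecutive stops i–j is d(i,Fenby) + d(Fenby,j) − d(i,j):
  between Hollow and Cedar: 18 + 29 − 11 = 36
  between Cedar and Alder: 29 + 26 − 25 = 30
  between Alder and Grove: 26 + 30 − 23 = 33
  between Grove and Hollow: 30 + 18 − 12 = 36
Cheapest insertion is between Cedar and Alder, adding 30.
New total = 71 + 30 = 101.

+30 min — insert Fenby between Cedar and Alder.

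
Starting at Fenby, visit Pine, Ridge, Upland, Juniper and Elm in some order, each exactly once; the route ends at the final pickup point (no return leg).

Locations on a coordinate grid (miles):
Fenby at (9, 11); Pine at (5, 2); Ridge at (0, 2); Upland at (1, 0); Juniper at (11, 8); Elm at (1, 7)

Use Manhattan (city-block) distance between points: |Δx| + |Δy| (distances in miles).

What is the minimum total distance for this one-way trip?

There are 5! = 120 possible orderings.
Fenby→Pine→Ridge→Upland→Juniper→Elm: 13+5+3+18+11 = 50
Fenby→Pine→Ridge→Upland→Elm→Juniper: 13+5+3+7+11 = 39
Fenby→Pine→Ridge→Juniper→Upland→Elm: 13+5+17+18+7 = 60
Fenby→Pine→Ridge→Juniper→Elm→Upland: 13+5+17+11+7 = 53
Fenby→Pine→Ridge→Elm→Upland→Juniper: 13+5+6+7+18 = 49
Fenby→Pine→Ridge→Elm→Juniper→Upland: 13+5+6+11+18 = 53
Fenby→Pine→Upland→Ridge→Juniper→Elm: 13+6+3+17+11 = 50
Fenby→Pine→Upland→Ridge→Elm→Juniper: 13+6+3+6+11 = 39
Fenby→Pine→Upland→Juniper→Ridge→Elm: 13+6+18+17+6 = 60
Fenby→Pine→Upland→Juniper→Elm→Ridge: 13+6+18+11+6 = 54
Fenby→Pine→Upland→Elm→Ridge→Juniper: 13+6+7+6+17 = 49
Fenby→Pine→Upland→Elm→Juniper→Ridge: 13+6+7+11+17 = 54
Fenby→Pine→Juniper→Ridge→Upland→Elm: 13+12+17+3+7 = 52
Fenby→Pine→Juniper→Ridge→Elm→Upland: 13+12+17+6+7 = 55
… (106 more)
Fenby→Juniper→Elm→Ridge→Upland→Pine: 5+11+6+3+6 = 31  ← best
The minimum is 31.
One shortest path: Fenby → Juniper → Elm → Ridge → Upland → Pine.

Minimum one-way distance = 31 miles.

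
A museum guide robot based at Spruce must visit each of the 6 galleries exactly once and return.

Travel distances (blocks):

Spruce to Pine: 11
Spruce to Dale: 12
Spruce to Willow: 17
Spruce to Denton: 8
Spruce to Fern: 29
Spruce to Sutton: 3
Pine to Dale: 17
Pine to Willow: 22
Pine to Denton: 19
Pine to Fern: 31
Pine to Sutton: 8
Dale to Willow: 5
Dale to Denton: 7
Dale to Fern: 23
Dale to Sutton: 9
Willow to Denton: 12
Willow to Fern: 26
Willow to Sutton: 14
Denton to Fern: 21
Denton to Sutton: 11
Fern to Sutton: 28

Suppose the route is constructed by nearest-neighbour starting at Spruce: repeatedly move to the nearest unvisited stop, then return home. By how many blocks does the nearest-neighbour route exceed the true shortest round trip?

The nearest-neighbour route is 7 blocks longer than optimal.

Spruce: Sutton=3, Denton=8, Pine=11, Dale=12, Willow=17, Fern=29 ⇒ Sutton
Sutton: Pine=8, Dale=9, Denton=11, Willow=14, Fern=28 ⇒ Pine
Pine: Dale=17, Denton=19, Willow=22, Fern=31 ⇒ Dale
Dale: Willow=5, Denton=7, Fern=23 ⇒ Willow
Willow: Denton=12, Fern=26 ⇒ Denton
Denton: Fern=21 ⇒ Fern
NN route Spruce → Sutton → Pine → Dale → Willow → Denton → Fern → Spruce costs 95.
Optimal: Spruce → Pine → Sutton → Dale → Willow → Fern → Denton → Spruce costs 88 (by enumerating all 360 distinct tours).
Excess = 95 − 88 = 7.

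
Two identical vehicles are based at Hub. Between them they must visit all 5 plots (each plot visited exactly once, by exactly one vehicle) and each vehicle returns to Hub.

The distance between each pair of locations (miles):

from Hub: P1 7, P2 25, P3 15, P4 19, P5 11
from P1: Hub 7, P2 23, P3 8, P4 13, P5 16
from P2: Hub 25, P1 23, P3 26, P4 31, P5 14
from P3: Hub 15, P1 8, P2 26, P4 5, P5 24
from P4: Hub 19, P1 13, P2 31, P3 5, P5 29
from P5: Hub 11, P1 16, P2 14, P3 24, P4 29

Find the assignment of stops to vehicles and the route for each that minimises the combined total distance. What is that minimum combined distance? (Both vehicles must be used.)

There are 2^4 − 1 = 15 ways to divide the 5 stops into two non-empty groups. For each, the best each vehicle can do is its own shortest tour through its group:
  {P1} + {P2, P3, P4, P5}: 14 + 75 = 89
  {P2} + {P1, P3, P4, P5}: 50 + 59 = 109
  {P1, P2} + {P3, P4, P5}: 55 + 59 = 114
  {P3} + {P1, P2, P4, P5}: 30 + 76 = 106
  {P1, P3} + {P2, P4, P5}: 30 + 75 = 105
  {P2, P3} + {P1, P4, P5}: 66 + 59 = 125
  … (15 splits in total)
Best: vehicle 1 Hub → P1 → Hub = 14; vehicle 2 Hub → P4 → P3 → P2 → P5 → Hub = 75; combined 89.

89 miles — the smallest possible combined total.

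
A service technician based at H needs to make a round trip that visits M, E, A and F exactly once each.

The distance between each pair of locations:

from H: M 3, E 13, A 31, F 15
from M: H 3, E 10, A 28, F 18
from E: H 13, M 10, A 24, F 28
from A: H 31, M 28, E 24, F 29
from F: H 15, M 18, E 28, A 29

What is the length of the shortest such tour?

With 4 stops there are 4!/2 = 12 distinct round trips (a route and its reverse cost the same).
H - M - E - A - F - H: 3+10+24+29+15 = 81
H - M - E - F - A - H: 3+10+28+29+31 = 101
H - M - A - E - F - H: 3+28+24+28+15 = 98
H - M - A - F - E - H: 3+28+29+28+13 = 101
H - M - F - E - A - H: 3+18+28+24+31 = 104
H - M - F - A - E - H: 3+18+29+24+13 = 87
H - E - M - A - F - H: 13+10+28+29+15 = 95
H - E - M - F - A - H: 13+10+18+29+31 = 101
H - E - A - M - F - H: 13+24+28+18+15 = 98
H - E - F - M - A - H: 13+28+18+28+31 = 118
H - A - M - E - F - H: 31+28+10+28+15 = 112
H - A - E - M - F - H: 31+24+10+18+15 = 98
The minimum is 81.
One optimal route: H → M → E → A → F → H (or its reverse).

81 — the shortest possible round trip.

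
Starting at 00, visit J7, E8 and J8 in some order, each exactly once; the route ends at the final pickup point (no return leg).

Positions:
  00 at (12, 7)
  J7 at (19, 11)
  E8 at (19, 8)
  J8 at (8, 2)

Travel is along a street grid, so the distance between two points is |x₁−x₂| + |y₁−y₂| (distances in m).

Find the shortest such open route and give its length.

Shortest open route: 29 m.

There are 3! = 6 possible orderings.
00→J7→E8→J8: 11+3+17 = 31
00→J7→J8→E8: 11+20+17 = 48
00→E8→J7→J8: 8+3+20 = 31
00→E8→J8→J7: 8+17+20 = 45
00→J8→J7→E8: 9+20+3 = 32
00→J8→E8→J7: 9+17+3 = 29
The minimum is 29.
One shortest path: 00 → J8 → E8 → J7.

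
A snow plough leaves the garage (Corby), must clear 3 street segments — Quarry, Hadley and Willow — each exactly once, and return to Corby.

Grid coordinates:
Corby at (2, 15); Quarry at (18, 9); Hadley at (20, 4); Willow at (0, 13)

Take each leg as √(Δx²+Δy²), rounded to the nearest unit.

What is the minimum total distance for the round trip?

There are 3 distinct closed tours to check (reversals are equivalent).
Corby→Quarry→Hadley→Willow→Corby: 17+5+22+3 = 47
Corby→Quarry→Willow→Hadley→Corby: 17+18+22+21 = 78
Corby→Hadley→Quarry→Willow→Corby: 21+5+18+3 = 47
The minimum is 47.
One optimal route: Corby → Quarry → Hadley → Willow → Corby (or its reverse).

Shortest round trip = 47.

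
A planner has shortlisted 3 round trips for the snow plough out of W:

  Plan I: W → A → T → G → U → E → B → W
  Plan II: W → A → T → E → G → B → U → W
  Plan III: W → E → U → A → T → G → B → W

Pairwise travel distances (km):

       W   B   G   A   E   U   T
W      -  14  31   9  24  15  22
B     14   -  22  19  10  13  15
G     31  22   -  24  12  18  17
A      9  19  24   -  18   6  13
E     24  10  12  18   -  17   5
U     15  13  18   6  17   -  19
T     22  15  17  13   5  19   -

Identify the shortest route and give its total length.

89 km — Plan II is the shortest.

Plan I: 9 + 13 + 17 + 18 + 17 + 10 + 14 = 98
Plan II: 9 + 13 + 5 + 12 + 22 + 13 + 15 = 89
Plan III: 24 + 17 + 6 + 13 + 17 + 22 + 14 = 113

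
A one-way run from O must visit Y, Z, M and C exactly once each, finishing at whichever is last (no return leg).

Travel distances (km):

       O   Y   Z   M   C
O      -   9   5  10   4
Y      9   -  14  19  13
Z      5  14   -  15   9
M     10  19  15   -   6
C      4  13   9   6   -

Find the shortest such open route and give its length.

There are 4! = 24 possible orderings.
O→Y→Z→M→C: 9+14+15+6 = 44
O→Y→Z→C→M: 9+14+9+6 = 38
O→Y→M→Z→C: 9+19+15+9 = 52
O→Y→M→C→Z: 9+19+6+9 = 43
O→Y→C→Z→M: 9+13+9+15 = 46
O→Y→C→M→Z: 9+13+6+15 = 43
O→Z→Y→M→C: 5+14+19+6 = 44
O→Z→Y→C→M: 5+14+13+6 = 38
O→Z→M→Y→C: 5+15+19+13 = 52
O→Z→M→C→Y: 5+15+6+13 = 39
O→Z→C→Y→M: 5+9+13+19 = 46
O→Z→C→M→Y: 5+9+6+19 = 39
O→M→Y→Z→C: 10+19+14+9 = 52
O→M→Y→C→Z: 10+19+13+9 = 51
… (10 more)
The minimum is 38.
One shortest path: O → Y → Z → C → M.

38 km — the minimum one-way total.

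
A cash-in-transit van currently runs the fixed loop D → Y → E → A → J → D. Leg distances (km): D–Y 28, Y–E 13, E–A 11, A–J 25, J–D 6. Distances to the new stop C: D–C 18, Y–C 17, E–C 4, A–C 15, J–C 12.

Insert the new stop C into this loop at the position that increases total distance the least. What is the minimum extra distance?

Insertion cost between consecutive stops i–j is d(i,C) + d(C,j) − d(i,j):
  between D and Y: 18 + 17 − 28 = 7
  between Y and E: 17 + 4 − 13 = 8
  between E and A: 4 + 15 − 11 = 8
  between A and J: 15 + 12 − 25 = 2
  between J and D: 12 + 18 − 6 = 24
Cheapest insertion is between A and J, adding 2.
New total = 83 + 2 = 85.

+2 km — insert C between A and J.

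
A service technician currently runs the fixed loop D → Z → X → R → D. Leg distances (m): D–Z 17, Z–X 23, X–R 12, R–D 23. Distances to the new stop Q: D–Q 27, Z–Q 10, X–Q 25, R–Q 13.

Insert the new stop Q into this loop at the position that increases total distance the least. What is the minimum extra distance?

Insertion cost between consecutive stops i–j is d(i,Q) + d(Q,j) − d(i,j):
  between D and Z: 27 + 10 − 17 = 20
  between Z and X: 10 + 25 − 23 = 12
  between X and R: 25 + 13 − 12 = 26
  between R and D: 13 + 27 − 23 = 17
Cheapest insertion is between Z and X, adding 12.
New total = 75 + 12 = 87.

+12 m — insert Q between Z and X.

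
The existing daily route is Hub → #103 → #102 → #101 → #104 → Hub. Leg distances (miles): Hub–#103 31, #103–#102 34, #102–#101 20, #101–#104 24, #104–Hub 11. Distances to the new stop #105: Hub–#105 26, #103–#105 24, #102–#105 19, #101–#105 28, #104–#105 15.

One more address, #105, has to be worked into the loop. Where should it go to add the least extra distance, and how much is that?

Insertion cost between consecutive stops i–j is d(i,#105) + d(#105,j) − d(i,j):
  between Hub and #103: 26 + 24 − 31 = 19
  between #103 and #102: 24 + 19 − 34 = 9
  between #102 and #101: 19 + 28 − 20 = 27
  between #101 and #104: 28 + 15 − 24 = 19
  between #104 and Hub: 15 + 26 − 11 = 30
Cheapest insertion is between #103 and #102, adding 9.
New total = 120 + 9 = 129.

Adding 9 miles by placing #105 on the #103–#102 leg.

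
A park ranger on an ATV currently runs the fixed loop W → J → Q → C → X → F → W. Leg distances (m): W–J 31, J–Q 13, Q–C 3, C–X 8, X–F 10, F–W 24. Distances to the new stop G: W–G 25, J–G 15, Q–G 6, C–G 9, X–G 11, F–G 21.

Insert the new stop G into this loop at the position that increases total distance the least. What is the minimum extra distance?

Insertion cost between consecutive stops i–j is d(i,G) + d(G,j) − d(i,j):
  between W and J: 25 + 15 − 31 = 9
  between J and Q: 15 + 6 − 13 = 8
  between Q and C: 6 + 9 − 3 = 12
  between C and X: 9 + 11 − 8 = 12
  between X and F: 11 + 21 − 10 = 22
  between F and W: 21 + 25 − 24 = 22
Cheapest insertion is between J and Q, adding 8.
New total = 89 + 8 = 97.

Adding 8 m by placing G on the J–Q leg.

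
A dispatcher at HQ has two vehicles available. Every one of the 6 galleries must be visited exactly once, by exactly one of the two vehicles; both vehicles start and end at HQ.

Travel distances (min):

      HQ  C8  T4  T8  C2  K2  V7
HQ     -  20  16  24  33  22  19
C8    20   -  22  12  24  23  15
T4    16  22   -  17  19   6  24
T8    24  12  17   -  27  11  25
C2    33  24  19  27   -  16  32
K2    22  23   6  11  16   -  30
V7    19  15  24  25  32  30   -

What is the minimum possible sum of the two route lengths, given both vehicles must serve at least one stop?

There are 2^5 − 1 = 31 ways to divide the 6 stops into two non-empty groups. For each, the best each vehicle can do is its own shortest tour through its group:
  {C8} + {T4, T8, C2, K2, V7}: 40 + 106 = 146
  {T4} + {C8, T8, C2, K2, V7}: 32 + 106 = 138
  {C8, T4} + {T8, C2, K2, V7}: 58 + 102 = 160
  {T8} + {C8, T4, C2, K2, V7}: 48 + 96 = 144
  {C8, T8} + {T4, C2, K2, V7}: 56 + 89 = 145
  {T4, T8} + {C8, C2, K2, V7}: 57 + 96 = 153
  … (31 splits in total)
  {C8, T4, T8, C2, K2} + {V7}: 94 + 38 = 132  ← best
Best: vehicle 1 HQ → C8 → T8 → K2 → C2 → T4 → HQ = 94; vehicle 2 HQ → V7 → HQ = 38; combined 132.

132 min — the smallest possible combined total.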